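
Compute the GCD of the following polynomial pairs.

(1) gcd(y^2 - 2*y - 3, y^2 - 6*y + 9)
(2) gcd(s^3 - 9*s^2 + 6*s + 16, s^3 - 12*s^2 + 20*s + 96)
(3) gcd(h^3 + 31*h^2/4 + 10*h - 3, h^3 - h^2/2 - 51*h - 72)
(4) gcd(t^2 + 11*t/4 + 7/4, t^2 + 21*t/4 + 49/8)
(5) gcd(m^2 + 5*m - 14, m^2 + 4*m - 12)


(1) = y - 3
(2) = gcd((s - 8)*(s - 2)*(s + 1), (s - 8)*(s - 6)*(s + 2)) = s - 8
(3) = gcd((h - 1/4)*(h + 2)*(h + 6), (h - 8)*(h + 3/2)*(h + 6)) = h + 6
(4) = t + 7/4
(5) = gcd((m - 2)*(m + 7), (m - 2)*(m + 6)) = m - 2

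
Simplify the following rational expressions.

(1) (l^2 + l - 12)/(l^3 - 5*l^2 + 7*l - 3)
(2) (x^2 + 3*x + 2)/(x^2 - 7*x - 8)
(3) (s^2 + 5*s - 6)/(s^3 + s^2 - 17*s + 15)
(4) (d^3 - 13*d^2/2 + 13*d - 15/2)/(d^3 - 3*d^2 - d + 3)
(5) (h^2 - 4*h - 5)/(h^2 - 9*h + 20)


(1) = (l + 4)/(l^2 - 2*l + 1)
(2) = (x + 2)/(x - 8)
(3) = (s + 6)/(s^2 + 2*s - 15)
(4) = (2*d - 5)/(2*d + 2)
(5) = (h + 1)/(h - 4)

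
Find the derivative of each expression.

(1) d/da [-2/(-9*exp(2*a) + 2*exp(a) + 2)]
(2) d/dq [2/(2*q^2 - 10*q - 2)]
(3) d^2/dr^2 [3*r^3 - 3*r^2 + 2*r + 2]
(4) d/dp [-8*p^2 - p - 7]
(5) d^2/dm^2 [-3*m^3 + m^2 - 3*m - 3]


(1) = (4 - 36*exp(a))*exp(a)/(-9*exp(2*a) + 2*exp(a) + 2)^2
(2) = (5 - 2*q)/(-q^2 + 5*q + 1)^2
(3) = 18*r - 6
(4) = -16*p - 1
(5) = 2 - 18*m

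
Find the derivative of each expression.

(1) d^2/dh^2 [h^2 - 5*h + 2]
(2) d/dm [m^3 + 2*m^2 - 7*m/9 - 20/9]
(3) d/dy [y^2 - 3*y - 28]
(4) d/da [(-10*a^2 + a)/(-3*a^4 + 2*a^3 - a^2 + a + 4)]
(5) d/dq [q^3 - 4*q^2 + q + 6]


(1) = 2
(2) = 3*m^2 + 4*m - 7/9
(3) = 2*y - 3
(4) = (-a*(10*a - 1)*(12*a^3 - 6*a^2 + 2*a - 1) + (1 - 20*a)*(-3*a^4 + 2*a^3 - a^2 + a + 4))/(-3*a^4 + 2*a^3 - a^2 + a + 4)^2
(5) = 3*q^2 - 8*q + 1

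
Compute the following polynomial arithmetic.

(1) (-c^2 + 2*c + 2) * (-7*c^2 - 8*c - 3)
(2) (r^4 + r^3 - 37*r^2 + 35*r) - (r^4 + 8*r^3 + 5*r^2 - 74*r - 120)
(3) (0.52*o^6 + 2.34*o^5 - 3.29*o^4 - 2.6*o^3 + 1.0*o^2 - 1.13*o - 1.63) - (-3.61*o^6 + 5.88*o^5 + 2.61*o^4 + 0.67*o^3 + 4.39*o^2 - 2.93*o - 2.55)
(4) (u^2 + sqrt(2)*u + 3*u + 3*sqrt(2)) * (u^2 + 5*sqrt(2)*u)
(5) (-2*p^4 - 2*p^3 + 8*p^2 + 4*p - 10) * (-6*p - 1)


(1) = 7*c^4 - 6*c^3 - 27*c^2 - 22*c - 6
(2) = -7*r^3 - 42*r^2 + 109*r + 120
(3) = 4.13*o^6 - 3.54*o^5 - 5.9*o^4 - 3.27*o^3 - 3.39*o^2 + 1.8*o + 0.92
(4) = u^4 + 3*u^3 + 6*sqrt(2)*u^3 + 10*u^2 + 18*sqrt(2)*u^2 + 30*u
(5) = 12*p^5 + 14*p^4 - 46*p^3 - 32*p^2 + 56*p + 10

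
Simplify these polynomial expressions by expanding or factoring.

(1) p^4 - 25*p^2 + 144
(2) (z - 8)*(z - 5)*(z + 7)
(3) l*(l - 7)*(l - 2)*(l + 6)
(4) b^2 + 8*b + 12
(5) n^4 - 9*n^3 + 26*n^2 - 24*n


(1) = (p - 4)*(p - 3)*(p + 3)*(p + 4)
(2) = z^3 - 6*z^2 - 51*z + 280
(3) = l^4 - 3*l^3 - 40*l^2 + 84*l
(4) = (b + 2)*(b + 6)
(5) = n*(n - 4)*(n - 3)*(n - 2)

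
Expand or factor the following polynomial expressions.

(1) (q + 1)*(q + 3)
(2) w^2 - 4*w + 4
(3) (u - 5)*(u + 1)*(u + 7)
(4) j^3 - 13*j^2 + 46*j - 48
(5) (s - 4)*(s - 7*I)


(1) = q^2 + 4*q + 3
(2) = (w - 2)^2
(3) = u^3 + 3*u^2 - 33*u - 35
(4) = (j - 8)*(j - 3)*(j - 2)
(5) = s^2 - 4*s - 7*I*s + 28*I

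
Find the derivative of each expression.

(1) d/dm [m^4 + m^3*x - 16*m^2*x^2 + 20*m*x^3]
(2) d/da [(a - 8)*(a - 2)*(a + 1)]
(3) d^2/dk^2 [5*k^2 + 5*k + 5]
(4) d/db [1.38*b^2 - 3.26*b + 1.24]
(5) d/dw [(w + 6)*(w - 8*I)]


(1) = 4*m^3 + 3*m^2*x - 32*m*x^2 + 20*x^3
(2) = 3*a^2 - 18*a + 6
(3) = 10
(4) = 2.76*b - 3.26
(5) = 2*w + 6 - 8*I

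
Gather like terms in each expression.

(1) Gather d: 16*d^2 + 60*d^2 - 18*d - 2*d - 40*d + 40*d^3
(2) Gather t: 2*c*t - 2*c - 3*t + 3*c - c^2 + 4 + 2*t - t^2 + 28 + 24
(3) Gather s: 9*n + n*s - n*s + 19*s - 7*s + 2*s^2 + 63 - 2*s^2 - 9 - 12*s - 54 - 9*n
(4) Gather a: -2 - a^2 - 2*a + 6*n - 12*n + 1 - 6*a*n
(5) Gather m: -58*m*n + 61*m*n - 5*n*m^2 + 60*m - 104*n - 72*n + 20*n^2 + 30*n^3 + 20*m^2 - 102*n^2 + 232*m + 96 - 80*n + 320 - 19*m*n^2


(1) = 40*d^3 + 76*d^2 - 60*d
(2) = -c^2 + c - t^2 + t*(2*c - 1) + 56
(3) = 0
(4) = -a^2 + a*(-6*n - 2) - 6*n - 1
(5) = m^2*(20 - 5*n) + m*(-19*n^2 + 3*n + 292) + 30*n^3 - 82*n^2 - 256*n + 416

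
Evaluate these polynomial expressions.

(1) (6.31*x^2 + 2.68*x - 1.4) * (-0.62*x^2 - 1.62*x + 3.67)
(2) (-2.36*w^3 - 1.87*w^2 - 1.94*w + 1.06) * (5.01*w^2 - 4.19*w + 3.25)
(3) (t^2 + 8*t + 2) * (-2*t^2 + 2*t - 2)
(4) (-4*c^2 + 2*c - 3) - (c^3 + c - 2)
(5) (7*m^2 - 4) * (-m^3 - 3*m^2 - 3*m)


(1) = -3.9122*x^4 - 11.8838*x^3 + 19.6841*x^2 + 12.1036*x - 5.138
(2) = -11.8236*w^5 + 0.5197*w^4 - 9.5541*w^3 + 7.3617*w^2 - 10.7464*w + 3.445
(3) = -2*t^4 - 14*t^3 + 10*t^2 - 12*t - 4
(4) = -c^3 - 4*c^2 + c - 1
(5) = -7*m^5 - 21*m^4 - 17*m^3 + 12*m^2 + 12*m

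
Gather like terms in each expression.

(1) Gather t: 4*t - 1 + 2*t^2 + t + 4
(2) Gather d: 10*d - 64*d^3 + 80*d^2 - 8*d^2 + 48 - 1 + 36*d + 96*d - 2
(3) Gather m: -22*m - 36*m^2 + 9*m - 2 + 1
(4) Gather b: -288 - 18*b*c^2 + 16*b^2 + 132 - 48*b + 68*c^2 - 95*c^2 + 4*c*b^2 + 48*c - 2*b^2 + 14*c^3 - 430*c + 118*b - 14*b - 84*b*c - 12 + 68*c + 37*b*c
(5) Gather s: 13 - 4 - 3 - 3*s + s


(1) = 2*t^2 + 5*t + 3
(2) = -64*d^3 + 72*d^2 + 142*d + 45
(3) = -36*m^2 - 13*m - 1
(4) = b^2*(4*c + 14) + b*(-18*c^2 - 47*c + 56) + 14*c^3 - 27*c^2 - 314*c - 168
(5) = 6 - 2*s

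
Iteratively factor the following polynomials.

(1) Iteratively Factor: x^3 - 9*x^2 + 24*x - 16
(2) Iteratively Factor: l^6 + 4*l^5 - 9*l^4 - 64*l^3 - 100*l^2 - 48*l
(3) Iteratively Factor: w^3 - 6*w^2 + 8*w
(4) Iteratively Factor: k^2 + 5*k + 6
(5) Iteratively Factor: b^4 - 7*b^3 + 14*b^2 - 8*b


(1) = (x - 4)*(x^2 - 5*x + 4) = (x - 4)*(x - 1)*(x - 4)
(2) = (l + 2)*(l^5 + 2*l^4 - 13*l^3 - 38*l^2 - 24*l) = (l + 2)^2*(l^4 - 13*l^2 - 12*l) = l*(l + 2)^2*(l^3 - 13*l - 12) = l*(l + 2)^2*(l + 3)*(l^2 - 3*l - 4) = l*(l - 4)*(l + 2)^2*(l + 3)*(l + 1)
(3) = (w)*(w^2 - 6*w + 8) = w*(w - 2)*(w - 4)
(4) = (k + 2)*(k + 3)
(5) = (b)*(b^3 - 7*b^2 + 14*b - 8) = b*(b - 2)*(b^2 - 5*b + 4) = b*(b - 2)*(b - 1)*(b - 4)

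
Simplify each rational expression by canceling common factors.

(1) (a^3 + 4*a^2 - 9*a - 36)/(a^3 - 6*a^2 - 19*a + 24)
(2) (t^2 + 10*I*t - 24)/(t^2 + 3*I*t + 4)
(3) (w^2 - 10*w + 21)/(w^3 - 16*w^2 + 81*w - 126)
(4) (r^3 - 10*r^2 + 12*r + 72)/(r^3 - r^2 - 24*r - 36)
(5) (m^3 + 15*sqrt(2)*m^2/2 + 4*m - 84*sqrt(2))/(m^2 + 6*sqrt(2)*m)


(1) = (a^2 + a - 12)/(a^2 - 9*a + 8)
(2) = (t + 6*I)/(t - I)
(3) = 1/(w - 6)
(4) = (r - 6)/(r + 3)
(5) = (2*m^2 + 3*sqrt(2)*m - 28)/(2*m)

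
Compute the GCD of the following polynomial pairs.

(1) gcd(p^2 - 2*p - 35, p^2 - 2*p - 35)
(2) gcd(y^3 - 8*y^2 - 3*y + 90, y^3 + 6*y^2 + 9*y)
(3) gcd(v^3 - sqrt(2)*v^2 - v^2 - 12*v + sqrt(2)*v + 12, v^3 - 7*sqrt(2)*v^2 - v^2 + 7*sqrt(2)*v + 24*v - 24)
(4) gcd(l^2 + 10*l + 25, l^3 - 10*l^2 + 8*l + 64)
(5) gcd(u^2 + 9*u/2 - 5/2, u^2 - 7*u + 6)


(1) = p^2 - 2*p - 35
(2) = y + 3
(3) = gcd((v - 1)*(v - 3*sqrt(2))*(v + 2*sqrt(2)), (v - 1)*(v - 4*sqrt(2))*(v - 3*sqrt(2))) = v^2 + v*(-3*sqrt(2) - 1) + 3*sqrt(2)
(4) = 1
(5) = gcd((u - 1/2)*(u + 5), (u - 6)*(u - 1)) = 1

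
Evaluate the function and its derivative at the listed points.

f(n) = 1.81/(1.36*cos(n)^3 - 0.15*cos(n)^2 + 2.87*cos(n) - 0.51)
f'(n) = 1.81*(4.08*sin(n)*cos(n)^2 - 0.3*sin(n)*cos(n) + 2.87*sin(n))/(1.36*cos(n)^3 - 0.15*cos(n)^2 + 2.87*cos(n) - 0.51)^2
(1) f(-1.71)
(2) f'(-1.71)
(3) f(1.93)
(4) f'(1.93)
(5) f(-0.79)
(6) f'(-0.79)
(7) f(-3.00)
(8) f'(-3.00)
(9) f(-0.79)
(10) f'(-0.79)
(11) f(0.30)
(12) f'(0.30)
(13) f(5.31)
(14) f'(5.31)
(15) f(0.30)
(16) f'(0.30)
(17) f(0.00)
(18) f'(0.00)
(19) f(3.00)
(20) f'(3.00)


(1) = -1.98
(2) = -6.41
(3) = -1.13
(4) = 2.31
(5) = 0.95
(6) = -1.65
(7) = -0.38
(8) = -0.08
(9) = 0.95
(10) = -1.65
(11) = 0.55
(12) = 0.31
(13) = 1.39
(14) = -3.54
(15) = 0.55
(16) = 0.31
(17) = 0.51
(18) = 0.00
(19) = -0.38
(20) = 0.08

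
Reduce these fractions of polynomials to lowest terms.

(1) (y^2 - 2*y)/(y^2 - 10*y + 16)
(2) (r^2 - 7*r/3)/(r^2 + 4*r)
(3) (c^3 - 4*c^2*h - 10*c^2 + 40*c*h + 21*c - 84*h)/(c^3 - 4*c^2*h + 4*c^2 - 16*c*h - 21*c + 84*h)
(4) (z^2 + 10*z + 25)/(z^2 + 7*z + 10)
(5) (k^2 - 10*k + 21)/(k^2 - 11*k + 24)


(1) = y/(y - 8)
(2) = (3*r - 7)/(3*r + 12)
(3) = (c - 7)/(c + 7)
(4) = (z + 5)/(z + 2)
(5) = (k - 7)/(k - 8)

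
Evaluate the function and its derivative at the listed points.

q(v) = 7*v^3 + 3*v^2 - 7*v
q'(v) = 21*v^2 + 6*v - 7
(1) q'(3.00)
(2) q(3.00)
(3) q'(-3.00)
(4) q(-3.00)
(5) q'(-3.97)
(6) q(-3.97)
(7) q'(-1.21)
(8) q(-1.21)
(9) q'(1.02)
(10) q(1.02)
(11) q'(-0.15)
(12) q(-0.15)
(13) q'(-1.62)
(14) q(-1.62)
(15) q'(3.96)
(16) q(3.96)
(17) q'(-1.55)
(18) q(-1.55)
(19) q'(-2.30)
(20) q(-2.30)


(1) = 200.00
(2) = 195.00
(3) = 164.00
(4) = -141.00
(5) = 300.16
(6) = -362.92
(7) = 16.49
(8) = 0.46
(9) = 20.97
(10) = 3.41
(11) = -7.43
(12) = 1.09
(13) = 38.39
(14) = -10.55
(15) = 346.07
(16) = 454.02
(17) = 34.15
(18) = -8.01
(19) = 90.29
(20) = -53.20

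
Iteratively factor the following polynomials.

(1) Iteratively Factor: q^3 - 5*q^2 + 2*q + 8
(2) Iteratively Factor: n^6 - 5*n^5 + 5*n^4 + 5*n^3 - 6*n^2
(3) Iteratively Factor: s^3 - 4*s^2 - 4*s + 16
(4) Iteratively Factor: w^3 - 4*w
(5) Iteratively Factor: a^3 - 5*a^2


(1) = (q + 1)*(q^2 - 6*q + 8) = (q - 2)*(q + 1)*(q - 4)
(2) = (n + 1)*(n^5 - 6*n^4 + 11*n^3 - 6*n^2) = (n - 2)*(n + 1)*(n^4 - 4*n^3 + 3*n^2) = (n - 2)*(n - 1)*(n + 1)*(n^3 - 3*n^2) = n*(n - 2)*(n - 1)*(n + 1)*(n^2 - 3*n) = n^2*(n - 2)*(n - 1)*(n + 1)*(n - 3)
(3) = (s - 4)*(s^2 - 4) = (s - 4)*(s - 2)*(s + 2)
(4) = (w)*(w^2 - 4) = w*(w - 2)*(w + 2)
(5) = (a - 5)*(a^2) = a*(a - 5)*(a)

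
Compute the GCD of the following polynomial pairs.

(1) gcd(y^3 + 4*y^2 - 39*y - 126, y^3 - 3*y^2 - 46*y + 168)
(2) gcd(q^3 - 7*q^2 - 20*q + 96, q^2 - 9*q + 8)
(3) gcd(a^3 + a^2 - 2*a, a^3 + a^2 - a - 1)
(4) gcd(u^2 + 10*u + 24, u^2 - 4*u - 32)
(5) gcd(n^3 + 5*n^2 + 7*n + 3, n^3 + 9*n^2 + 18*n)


(1) = y^2 + y - 42
(2) = q - 8
(3) = a - 1
(4) = gcd((u + 4)*(u + 6), (u - 8)*(u + 4)) = u + 4
(5) = gcd((n + 1)^2*(n + 3), n*(n + 3)*(n + 6)) = n + 3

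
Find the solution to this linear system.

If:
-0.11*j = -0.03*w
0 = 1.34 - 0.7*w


Then:
j = 0.52
w = 1.91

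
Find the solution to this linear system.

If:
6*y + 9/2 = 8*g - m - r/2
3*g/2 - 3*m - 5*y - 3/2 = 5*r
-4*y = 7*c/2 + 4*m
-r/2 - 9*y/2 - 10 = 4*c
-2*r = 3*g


Then:
c = -9788/3239
g = 3872/3239
m = 313/158
r = -5808/3239
y = 2148/3239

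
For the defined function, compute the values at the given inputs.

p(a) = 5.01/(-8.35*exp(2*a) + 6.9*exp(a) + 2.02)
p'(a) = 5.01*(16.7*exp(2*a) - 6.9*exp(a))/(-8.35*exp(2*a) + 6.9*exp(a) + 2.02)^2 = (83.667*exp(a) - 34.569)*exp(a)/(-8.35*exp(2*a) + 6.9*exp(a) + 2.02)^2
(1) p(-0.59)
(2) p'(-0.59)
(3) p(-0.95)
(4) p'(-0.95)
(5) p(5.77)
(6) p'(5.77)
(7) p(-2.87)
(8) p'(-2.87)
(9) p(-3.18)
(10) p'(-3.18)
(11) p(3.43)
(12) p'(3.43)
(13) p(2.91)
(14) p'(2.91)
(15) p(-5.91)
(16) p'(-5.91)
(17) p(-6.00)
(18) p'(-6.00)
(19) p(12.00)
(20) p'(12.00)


(1) = 1.53
(2) = 0.61
(3) = 1.46
(4) = -0.07
(5) = -0.00
(6) = 0.00
(7) = 2.10
(8) = -0.30
(9) = 2.19
(10) = -0.25
(11) = -0.00
(12) = 0.00
(13) = -0.00
(14) = 0.00
(15) = 2.46
(16) = -0.02
(17) = 2.46
(18) = -0.02
(19) = -0.00
(20) = 0.00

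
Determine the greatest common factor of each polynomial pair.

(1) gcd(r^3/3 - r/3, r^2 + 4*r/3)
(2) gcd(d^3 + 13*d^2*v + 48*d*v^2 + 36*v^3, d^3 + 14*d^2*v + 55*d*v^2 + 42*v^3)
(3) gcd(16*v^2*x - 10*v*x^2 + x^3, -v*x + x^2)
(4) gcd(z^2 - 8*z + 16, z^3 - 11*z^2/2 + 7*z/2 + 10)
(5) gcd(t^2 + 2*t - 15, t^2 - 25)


(1) = r
(2) = gcd((d + v)*(d + 6*v)^2, (d + v)*(d + 6*v)*(d + 7*v)) = d^2 + 7*d*v + 6*v^2
(3) = x
(4) = z - 4
(5) = t + 5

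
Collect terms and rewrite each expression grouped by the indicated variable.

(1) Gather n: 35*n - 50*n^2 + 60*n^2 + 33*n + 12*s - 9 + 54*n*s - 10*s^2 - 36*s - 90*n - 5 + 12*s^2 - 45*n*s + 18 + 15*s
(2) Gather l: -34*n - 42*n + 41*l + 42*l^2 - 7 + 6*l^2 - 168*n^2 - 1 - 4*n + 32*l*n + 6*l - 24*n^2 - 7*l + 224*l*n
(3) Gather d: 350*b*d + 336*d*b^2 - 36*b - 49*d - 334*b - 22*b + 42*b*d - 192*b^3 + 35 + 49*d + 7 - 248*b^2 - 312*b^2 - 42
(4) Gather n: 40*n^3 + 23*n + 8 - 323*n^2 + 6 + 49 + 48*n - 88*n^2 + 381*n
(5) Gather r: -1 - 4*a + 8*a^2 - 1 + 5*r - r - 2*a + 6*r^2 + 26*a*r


(1) = 10*n^2 + n*(9*s - 22) + 2*s^2 - 9*s + 4
(2) = 48*l^2 + l*(256*n + 40) - 192*n^2 - 80*n - 8
(3) = -192*b^3 - 560*b^2 - 392*b + d*(336*b^2 + 392*b)
(4) = 40*n^3 - 411*n^2 + 452*n + 63
(5) = 8*a^2 - 6*a + 6*r^2 + r*(26*a + 4) - 2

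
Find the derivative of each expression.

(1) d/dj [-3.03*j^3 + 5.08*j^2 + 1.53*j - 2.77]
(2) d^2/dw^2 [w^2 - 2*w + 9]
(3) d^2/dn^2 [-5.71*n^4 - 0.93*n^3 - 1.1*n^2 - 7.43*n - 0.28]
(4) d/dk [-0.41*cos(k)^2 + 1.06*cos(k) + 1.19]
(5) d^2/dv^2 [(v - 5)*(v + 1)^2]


(1) = -9.09*j^2 + 10.16*j + 1.53
(2) = 2
(3) = -68.52*n^2 - 5.58*n - 2.2
(4) = (0.82*cos(k) - 1.06)*sin(k)
(5) = 6*v - 6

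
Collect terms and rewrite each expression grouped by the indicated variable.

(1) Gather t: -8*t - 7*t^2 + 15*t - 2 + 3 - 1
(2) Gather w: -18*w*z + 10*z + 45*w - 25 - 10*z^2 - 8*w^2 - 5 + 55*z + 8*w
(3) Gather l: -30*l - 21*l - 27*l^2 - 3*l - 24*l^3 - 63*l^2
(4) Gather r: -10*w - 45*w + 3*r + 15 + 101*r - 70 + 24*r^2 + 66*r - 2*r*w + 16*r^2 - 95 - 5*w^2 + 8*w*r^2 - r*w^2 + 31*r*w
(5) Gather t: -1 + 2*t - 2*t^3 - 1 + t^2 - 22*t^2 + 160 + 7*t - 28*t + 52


(1) = -7*t^2 + 7*t
(2) = -8*w^2 + w*(53 - 18*z) - 10*z^2 + 65*z - 30
(3) = -24*l^3 - 90*l^2 - 54*l
(4) = r^2*(8*w + 40) + r*(-w^2 + 29*w + 170) - 5*w^2 - 55*w - 150
(5) = -2*t^3 - 21*t^2 - 19*t + 210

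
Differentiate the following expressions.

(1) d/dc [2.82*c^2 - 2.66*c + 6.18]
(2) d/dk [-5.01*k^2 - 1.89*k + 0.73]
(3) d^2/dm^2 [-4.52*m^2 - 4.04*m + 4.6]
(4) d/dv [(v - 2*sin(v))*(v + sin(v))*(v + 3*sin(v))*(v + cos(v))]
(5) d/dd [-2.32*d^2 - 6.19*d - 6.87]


(1) = 5.64*c - 2.66
(2) = -10.02*k - 1.89
(3) = -9.04000000000000
(4) = -(v - 2*sin(v))*(v + sin(v))*(v + 3*sin(v))*(sin(v) - 1) + (v - 2*sin(v))*(v + sin(v))*(v + cos(v))*(3*cos(v) + 1) + (v - 2*sin(v))*(v + 3*sin(v))*(v + cos(v))*(cos(v) + 1) - (v + sin(v))*(v + 3*sin(v))*(v + cos(v))*(2*cos(v) - 1)
(5) = -4.64*d - 6.19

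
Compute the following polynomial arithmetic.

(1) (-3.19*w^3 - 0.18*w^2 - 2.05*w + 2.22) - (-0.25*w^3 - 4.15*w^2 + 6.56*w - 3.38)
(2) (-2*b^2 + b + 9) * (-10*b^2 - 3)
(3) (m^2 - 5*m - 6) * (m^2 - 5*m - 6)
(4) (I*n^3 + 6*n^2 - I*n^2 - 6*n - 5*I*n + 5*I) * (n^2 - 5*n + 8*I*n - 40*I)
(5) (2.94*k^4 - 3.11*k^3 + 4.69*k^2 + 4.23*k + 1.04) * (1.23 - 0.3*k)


(1) = -2.94*w^3 + 3.97*w^2 - 8.61*w + 5.6
(2) = 20*b^4 - 10*b^3 - 84*b^2 - 3*b - 27
(3) = m^4 - 10*m^3 + 13*m^2 + 60*m + 36
(4) = I*n^5 - 2*n^4 - 6*I*n^4 + 12*n^3 + 48*I*n^3 + 30*n^2 - 258*I*n^2 - 240*n + 215*I*n + 200
(5) = -0.882*k^5 + 4.5492*k^4 - 5.2323*k^3 + 4.4997*k^2 + 4.8909*k + 1.2792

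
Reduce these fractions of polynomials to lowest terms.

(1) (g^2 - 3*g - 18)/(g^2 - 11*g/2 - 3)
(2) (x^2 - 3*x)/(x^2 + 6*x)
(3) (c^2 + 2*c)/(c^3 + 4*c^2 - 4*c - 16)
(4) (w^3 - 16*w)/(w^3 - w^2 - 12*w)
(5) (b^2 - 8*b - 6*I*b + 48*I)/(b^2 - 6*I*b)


(1) = (2*g + 6)/(2*g + 1)
(2) = (x - 3)/(x + 6)
(3) = c/(c^2 + 2*c - 8)
(4) = (w + 4)/(w + 3)
(5) = (b - 8)/b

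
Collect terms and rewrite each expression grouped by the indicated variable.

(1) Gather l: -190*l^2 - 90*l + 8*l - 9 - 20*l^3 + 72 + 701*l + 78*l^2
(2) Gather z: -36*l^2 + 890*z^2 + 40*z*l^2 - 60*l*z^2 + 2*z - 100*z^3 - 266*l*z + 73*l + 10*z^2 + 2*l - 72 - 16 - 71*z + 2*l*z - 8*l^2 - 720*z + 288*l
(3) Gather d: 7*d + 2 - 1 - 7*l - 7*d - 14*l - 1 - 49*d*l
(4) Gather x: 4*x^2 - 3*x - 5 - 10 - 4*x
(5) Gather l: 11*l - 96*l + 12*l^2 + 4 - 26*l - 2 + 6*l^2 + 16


(1) = -20*l^3 - 112*l^2 + 619*l + 63
(2) = -44*l^2 + 363*l - 100*z^3 + z^2*(900 - 60*l) + z*(40*l^2 - 264*l - 789) - 88
(3) = -49*d*l - 21*l
(4) = 4*x^2 - 7*x - 15
(5) = 18*l^2 - 111*l + 18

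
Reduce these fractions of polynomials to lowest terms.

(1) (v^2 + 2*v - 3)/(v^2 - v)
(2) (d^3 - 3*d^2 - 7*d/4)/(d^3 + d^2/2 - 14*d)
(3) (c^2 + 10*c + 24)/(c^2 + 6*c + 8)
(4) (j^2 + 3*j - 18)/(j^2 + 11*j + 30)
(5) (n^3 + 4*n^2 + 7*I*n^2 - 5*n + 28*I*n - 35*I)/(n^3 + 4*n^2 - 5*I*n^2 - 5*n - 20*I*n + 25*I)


(1) = (v + 3)/v
(2) = (2*d + 1)/(2*d + 8)
(3) = (c + 6)/(c + 2)
(4) = (j - 3)/(j + 5)
(5) = (n + 7*I)/(n - 5*I)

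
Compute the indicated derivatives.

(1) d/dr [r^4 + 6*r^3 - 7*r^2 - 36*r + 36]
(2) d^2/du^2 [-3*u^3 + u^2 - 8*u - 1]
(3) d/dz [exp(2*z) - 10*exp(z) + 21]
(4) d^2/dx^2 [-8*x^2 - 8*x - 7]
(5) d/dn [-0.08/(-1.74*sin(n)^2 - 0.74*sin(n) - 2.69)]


(1) = 4*r^3 + 18*r^2 - 14*r - 36
(2) = 2 - 18*u
(3) = 2*(exp(z) - 5)*exp(z)
(4) = -16
(5) = -(0.2784*sin(n) + 0.0592)*cos(n)/(1.74*sin(n)^2 + 0.74*sin(n) + 2.69)^2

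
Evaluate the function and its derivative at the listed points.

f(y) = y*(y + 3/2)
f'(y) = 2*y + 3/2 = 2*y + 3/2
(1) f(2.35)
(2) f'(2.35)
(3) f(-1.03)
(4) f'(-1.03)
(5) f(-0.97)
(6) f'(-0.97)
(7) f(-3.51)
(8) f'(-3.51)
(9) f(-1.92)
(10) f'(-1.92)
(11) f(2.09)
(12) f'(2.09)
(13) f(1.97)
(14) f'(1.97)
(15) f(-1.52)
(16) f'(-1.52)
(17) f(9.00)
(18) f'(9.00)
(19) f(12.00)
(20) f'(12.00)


(1) = 9.05
(2) = 6.20
(3) = -0.48
(4) = -0.56
(5) = -0.51
(6) = -0.44
(7) = 7.06
(8) = -5.52
(9) = 0.81
(10) = -2.34
(11) = 7.50
(12) = 5.68
(13) = 6.84
(14) = 5.44
(15) = 0.03
(16) = -1.54
(17) = 94.50
(18) = 19.50
(19) = 162.00
(20) = 25.50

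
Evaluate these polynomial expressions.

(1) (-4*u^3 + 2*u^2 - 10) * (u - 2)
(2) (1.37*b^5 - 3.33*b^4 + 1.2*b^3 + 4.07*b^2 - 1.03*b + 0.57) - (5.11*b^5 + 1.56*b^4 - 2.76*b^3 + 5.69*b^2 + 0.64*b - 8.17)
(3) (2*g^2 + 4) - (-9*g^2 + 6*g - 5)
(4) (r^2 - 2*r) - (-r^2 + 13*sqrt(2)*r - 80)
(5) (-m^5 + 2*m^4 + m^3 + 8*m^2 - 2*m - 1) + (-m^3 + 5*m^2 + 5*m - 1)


(1) = -4*u^4 + 10*u^3 - 4*u^2 - 10*u + 20
(2) = -3.74*b^5 - 4.89*b^4 + 3.96*b^3 - 1.62*b^2 - 1.67*b + 8.74
(3) = 11*g^2 - 6*g + 9
(4) = 2*r^2 - 13*sqrt(2)*r - 2*r + 80
(5) = -m^5 + 2*m^4 + 13*m^2 + 3*m - 2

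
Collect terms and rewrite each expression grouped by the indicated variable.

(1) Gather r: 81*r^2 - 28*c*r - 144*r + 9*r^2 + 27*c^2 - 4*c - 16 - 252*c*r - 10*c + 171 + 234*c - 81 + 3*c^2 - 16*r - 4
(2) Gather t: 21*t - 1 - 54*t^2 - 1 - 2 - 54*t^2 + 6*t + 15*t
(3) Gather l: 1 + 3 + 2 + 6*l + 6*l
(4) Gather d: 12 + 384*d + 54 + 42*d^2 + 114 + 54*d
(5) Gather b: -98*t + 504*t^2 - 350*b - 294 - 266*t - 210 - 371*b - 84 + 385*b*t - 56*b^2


(1) = 30*c^2 + 220*c + 90*r^2 + r*(-280*c - 160) + 70
(2) = -108*t^2 + 42*t - 4
(3) = 12*l + 6
(4) = 42*d^2 + 438*d + 180
(5) = -56*b^2 + b*(385*t - 721) + 504*t^2 - 364*t - 588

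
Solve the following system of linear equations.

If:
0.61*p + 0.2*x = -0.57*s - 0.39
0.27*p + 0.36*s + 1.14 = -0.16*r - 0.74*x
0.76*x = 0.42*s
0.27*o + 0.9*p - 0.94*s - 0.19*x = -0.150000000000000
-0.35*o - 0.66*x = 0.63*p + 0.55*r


Then:
o = 35.52
p = -5.63
r = -19.12
s = 4.47
x = 2.47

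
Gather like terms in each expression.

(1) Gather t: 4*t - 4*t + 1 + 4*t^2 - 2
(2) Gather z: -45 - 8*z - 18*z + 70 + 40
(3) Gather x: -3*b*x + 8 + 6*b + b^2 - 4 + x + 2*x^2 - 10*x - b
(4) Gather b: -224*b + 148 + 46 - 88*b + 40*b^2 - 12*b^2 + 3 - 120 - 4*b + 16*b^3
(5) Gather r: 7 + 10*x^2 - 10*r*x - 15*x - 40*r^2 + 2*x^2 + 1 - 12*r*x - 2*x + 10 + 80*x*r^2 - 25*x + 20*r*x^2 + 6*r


(1) = 4*t^2 - 1
(2) = 65 - 26*z
(3) = b^2 + 5*b + 2*x^2 + x*(-3*b - 9) + 4
(4) = 16*b^3 + 28*b^2 - 316*b + 77
(5) = r^2*(80*x - 40) + r*(20*x^2 - 22*x + 6) + 12*x^2 - 42*x + 18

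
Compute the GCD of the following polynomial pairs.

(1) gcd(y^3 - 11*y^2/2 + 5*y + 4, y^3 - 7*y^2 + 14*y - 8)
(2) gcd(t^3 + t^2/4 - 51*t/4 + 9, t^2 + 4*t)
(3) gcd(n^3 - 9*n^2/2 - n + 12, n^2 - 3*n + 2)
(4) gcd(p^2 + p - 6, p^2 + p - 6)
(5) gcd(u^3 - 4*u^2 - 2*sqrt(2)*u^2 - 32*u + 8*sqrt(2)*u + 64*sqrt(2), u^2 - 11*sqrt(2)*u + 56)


(1) = gcd((y - 4)*(y - 2)*(y + 1/2), (y - 4)*(y - 2)*(y - 1)) = y^2 - 6*y + 8
(2) = gcd((t - 3)*(t - 3/4)*(t + 4), t*(t + 4)) = t + 4
(3) = gcd((n - 4)*(n - 2)*(n + 3/2), (n - 2)*(n - 1)) = n - 2
(4) = gcd((p - 2)*(p + 3), (p - 2)*(p + 3)) = p^2 + p - 6
(5) = gcd((u - 8)*(u + 4)*(u - 2*sqrt(2)), (u - 7*sqrt(2))*(u - 4*sqrt(2))) = 1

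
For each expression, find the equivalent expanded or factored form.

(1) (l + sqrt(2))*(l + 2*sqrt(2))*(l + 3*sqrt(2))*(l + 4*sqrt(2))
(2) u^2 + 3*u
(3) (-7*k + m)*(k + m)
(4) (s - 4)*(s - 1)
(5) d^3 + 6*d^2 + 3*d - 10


(1) = l^4 + 10*sqrt(2)*l^3 + 70*l^2 + 100*sqrt(2)*l + 96
(2) = u*(u + 3)
(3) = -7*k^2 - 6*k*m + m^2
(4) = s^2 - 5*s + 4
(5) = (d - 1)*(d + 2)*(d + 5)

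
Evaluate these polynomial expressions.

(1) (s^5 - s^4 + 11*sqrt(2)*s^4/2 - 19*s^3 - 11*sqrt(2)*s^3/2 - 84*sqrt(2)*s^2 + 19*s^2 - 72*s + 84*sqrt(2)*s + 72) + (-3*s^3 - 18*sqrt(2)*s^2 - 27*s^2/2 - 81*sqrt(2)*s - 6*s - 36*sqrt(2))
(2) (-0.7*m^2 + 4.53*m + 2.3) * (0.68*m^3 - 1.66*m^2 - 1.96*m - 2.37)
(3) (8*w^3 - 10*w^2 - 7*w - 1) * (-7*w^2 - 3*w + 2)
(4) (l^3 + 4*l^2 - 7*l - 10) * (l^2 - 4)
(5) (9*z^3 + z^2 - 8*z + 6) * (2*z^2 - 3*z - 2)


(1) = s^5 - s^4 + 11*sqrt(2)*s^4/2 - 22*s^3 - 11*sqrt(2)*s^3/2 - 102*sqrt(2)*s^2 + 11*s^2/2 - 78*s + 3*sqrt(2)*s - 36*sqrt(2) + 72
(2) = -0.476*m^5 + 4.2424*m^4 - 4.5838*m^3 - 11.0378*m^2 - 15.2441*m - 5.451
(3) = -56*w^5 + 46*w^4 + 95*w^3 + 8*w^2 - 11*w - 2
(4) = l^5 + 4*l^4 - 11*l^3 - 26*l^2 + 28*l + 40
(5) = 18*z^5 - 25*z^4 - 37*z^3 + 34*z^2 - 2*z - 12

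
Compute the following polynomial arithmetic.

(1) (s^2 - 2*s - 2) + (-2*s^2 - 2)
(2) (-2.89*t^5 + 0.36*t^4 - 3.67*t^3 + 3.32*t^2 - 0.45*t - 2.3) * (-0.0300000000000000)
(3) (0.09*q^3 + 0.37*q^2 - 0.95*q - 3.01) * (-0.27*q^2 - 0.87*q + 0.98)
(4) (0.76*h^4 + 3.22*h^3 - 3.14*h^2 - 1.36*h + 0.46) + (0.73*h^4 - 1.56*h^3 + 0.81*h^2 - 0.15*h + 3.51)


(1) = -s^2 - 2*s - 4
(2) = 0.0867*t^5 - 0.0108*t^4 + 0.1101*t^3 - 0.0996*t^2 + 0.0135*t + 0.069
(3) = -0.0243*q^5 - 0.1782*q^4 + 0.0228*q^3 + 2.0018*q^2 + 1.6877*q - 2.9498
(4) = 1.49*h^4 + 1.66*h^3 - 2.33*h^2 - 1.51*h + 3.97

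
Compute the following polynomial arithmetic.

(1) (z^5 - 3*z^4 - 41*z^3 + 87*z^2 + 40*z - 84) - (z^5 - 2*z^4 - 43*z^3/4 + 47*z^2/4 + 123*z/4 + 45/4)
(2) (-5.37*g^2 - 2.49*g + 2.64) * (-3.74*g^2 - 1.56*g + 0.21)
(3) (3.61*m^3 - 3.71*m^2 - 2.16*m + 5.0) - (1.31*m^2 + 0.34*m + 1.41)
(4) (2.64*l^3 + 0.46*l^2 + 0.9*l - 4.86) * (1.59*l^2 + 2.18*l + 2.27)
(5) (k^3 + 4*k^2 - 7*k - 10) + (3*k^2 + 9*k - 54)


(1) = -z^4 - 121*z^3/4 + 301*z^2/4 + 37*z/4 - 381/4
(2) = 20.0838*g^4 + 17.6898*g^3 - 7.1169*g^2 - 4.6413*g + 0.5544
(3) = 3.61*m^3 - 5.02*m^2 - 2.5*m + 3.59
(4) = 4.1976*l^5 + 6.4866*l^4 + 8.4266*l^3 - 4.7212*l^2 - 8.5518*l - 11.0322
(5) = k^3 + 7*k^2 + 2*k - 64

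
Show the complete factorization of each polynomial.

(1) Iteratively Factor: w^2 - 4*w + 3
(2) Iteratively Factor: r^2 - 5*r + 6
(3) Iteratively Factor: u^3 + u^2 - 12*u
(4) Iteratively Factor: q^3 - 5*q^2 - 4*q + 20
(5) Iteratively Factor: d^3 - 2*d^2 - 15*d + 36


(1) = (w - 3)*(w - 1)
(2) = (r - 2)*(r - 3)
(3) = (u - 3)*(u^2 + 4*u) = (u - 3)*(u + 4)*(u)
(4) = (q - 2)*(q^2 - 3*q - 10) = (q - 5)*(q - 2)*(q + 2)
(5) = (d - 3)*(d^2 + d - 12) = (d - 3)^2*(d + 4)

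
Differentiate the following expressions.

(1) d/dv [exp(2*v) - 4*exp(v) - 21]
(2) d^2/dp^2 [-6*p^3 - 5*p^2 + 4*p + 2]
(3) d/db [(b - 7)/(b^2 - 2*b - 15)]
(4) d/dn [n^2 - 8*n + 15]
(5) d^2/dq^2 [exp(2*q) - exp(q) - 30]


(1) = 2*(exp(v) - 2)*exp(v)
(2) = -36*p - 10
(3) = (b^2 - 2*b - 2*(b - 7)*(b - 1) - 15)/(-b^2 + 2*b + 15)^2
(4) = 2*n - 8
(5) = (4*exp(q) - 1)*exp(q)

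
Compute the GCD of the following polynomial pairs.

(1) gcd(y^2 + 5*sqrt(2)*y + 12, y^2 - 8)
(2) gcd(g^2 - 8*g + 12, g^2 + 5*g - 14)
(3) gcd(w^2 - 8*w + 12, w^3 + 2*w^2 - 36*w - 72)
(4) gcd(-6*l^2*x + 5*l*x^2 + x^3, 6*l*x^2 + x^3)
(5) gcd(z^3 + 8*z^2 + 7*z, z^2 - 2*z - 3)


(1) = y + 2*sqrt(2)
(2) = gcd((g - 6)*(g - 2), (g - 2)*(g + 7)) = g - 2
(3) = w - 6
(4) = 6*l*x + x^2
(5) = z + 1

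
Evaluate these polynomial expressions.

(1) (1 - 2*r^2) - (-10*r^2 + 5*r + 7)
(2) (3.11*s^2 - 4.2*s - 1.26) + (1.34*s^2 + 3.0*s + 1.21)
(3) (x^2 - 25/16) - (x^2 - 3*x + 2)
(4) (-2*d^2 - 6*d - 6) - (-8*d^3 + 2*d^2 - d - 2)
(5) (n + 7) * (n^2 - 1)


(1) = 8*r^2 - 5*r - 6
(2) = 4.45*s^2 - 1.2*s - 0.05
(3) = 3*x - 57/16
(4) = 8*d^3 - 4*d^2 - 5*d - 4
(5) = n^3 + 7*n^2 - n - 7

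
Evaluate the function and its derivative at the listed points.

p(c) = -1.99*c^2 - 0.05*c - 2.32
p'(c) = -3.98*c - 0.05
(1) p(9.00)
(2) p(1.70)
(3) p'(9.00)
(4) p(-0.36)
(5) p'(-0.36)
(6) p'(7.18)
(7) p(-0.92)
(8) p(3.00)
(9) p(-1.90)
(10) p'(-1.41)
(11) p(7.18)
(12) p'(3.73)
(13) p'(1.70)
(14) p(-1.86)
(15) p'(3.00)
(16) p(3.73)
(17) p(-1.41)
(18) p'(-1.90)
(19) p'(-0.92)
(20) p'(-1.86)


(1) = -163.96
(2) = -8.16
(3) = -35.87
(4) = -2.56
(5) = 1.38
(6) = -28.63
(7) = -3.96
(8) = -20.38
(9) = -9.41
(10) = 5.56
(11) = -105.27
(12) = -14.90
(13) = -6.82
(14) = -9.11
(15) = -11.99
(16) = -30.19
(17) = -6.21
(18) = 7.51
(19) = 3.61
(20) = 7.35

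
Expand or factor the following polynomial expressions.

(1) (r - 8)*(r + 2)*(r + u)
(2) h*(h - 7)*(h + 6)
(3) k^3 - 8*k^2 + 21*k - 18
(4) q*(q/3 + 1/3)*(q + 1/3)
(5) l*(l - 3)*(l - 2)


(1) = r^3 + r^2*u - 6*r^2 - 6*r*u - 16*r - 16*u
(2) = h^3 - h^2 - 42*h
(3) = (k - 3)^2*(k - 2)
(4) = q^3/3 + 4*q^2/9 + q/9
(5) = l^3 - 5*l^2 + 6*l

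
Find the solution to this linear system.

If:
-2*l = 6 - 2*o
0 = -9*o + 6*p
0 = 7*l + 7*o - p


Then:
l = -33/25
o = 42/25
p = 63/25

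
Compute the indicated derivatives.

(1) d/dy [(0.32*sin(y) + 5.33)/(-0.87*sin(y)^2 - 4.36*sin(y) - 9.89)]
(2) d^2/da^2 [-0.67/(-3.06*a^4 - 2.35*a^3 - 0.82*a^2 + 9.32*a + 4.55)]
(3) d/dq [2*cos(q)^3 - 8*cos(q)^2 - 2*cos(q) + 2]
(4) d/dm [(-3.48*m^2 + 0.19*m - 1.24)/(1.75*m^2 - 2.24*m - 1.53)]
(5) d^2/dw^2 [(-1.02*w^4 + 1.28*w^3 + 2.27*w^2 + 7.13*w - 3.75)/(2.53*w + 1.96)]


(1) = (0.2784*sin(y)^2 + 9.2742*sin(y) + 20.074)*cos(y)/(0.7569*sin(y)^4 + 7.5864*sin(y)^3 + 36.2182*sin(y)^2 + 86.2408*sin(y) + 97.8121)
(2) = (-(24.6024*a^2 + 9.447*a + 1.0988)*(3.06*a^4 + 2.35*a^3 + 0.82*a^2 - 9.32*a - 4.55) + 0.67*(12.24*a^3 + 7.05*a^2 + 1.64*a - 9.32)*(24.48*a^3 + 14.1*a^2 + 3.28*a - 18.64))/(3.06*a^4 + 2.35*a^3 + 0.82*a^2 - 9.32*a - 4.55)^3
(3) = 2*(-3*cos(q)^2 + 8*cos(q) + 1)*sin(q)
(4) = (7.4627*m^2 + 14.9888*m - 3.0683)/(3.0625*m^4 - 7.84*m^3 - 0.3374*m^2 + 6.8544*m + 2.3409)
(5) = (-39.173508*w^4 - 64.541312*w^3 - 8.9376*w^2 + 29.503488*w - 101.278374)/(16.194277*w^3 + 37.637292*w^2 + 29.157744*w + 7.529536)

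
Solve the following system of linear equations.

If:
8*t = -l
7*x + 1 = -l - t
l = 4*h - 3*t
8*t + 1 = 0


Then:
h = 5/32
l = 1
t = -1/8
x = -15/56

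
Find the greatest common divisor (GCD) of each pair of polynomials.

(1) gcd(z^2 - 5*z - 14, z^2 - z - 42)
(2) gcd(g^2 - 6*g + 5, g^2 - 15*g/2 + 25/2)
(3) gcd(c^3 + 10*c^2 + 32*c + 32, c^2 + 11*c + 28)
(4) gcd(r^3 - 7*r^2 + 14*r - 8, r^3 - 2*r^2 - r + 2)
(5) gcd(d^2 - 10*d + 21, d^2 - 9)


(1) = z - 7
(2) = gcd((g - 5)*(g - 1), (g - 5)*(g - 5/2)) = g - 5
(3) = gcd((c + 2)*(c + 4)^2, (c + 4)*(c + 7)) = c + 4
(4) = r^2 - 3*r + 2
(5) = gcd((d - 7)*(d - 3), (d - 3)*(d + 3)) = d - 3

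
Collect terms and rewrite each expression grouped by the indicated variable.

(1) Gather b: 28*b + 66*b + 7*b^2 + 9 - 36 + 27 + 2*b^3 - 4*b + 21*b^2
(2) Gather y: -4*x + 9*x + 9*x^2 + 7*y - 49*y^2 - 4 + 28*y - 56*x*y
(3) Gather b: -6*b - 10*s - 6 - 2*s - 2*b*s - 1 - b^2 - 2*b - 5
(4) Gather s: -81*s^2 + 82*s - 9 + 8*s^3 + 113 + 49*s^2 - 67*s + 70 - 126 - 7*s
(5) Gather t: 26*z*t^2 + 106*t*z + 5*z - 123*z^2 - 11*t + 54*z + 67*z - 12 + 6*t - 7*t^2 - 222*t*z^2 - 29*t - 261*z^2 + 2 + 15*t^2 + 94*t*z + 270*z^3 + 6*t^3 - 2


(1) = 2*b^3 + 28*b^2 + 90*b
(2) = 9*x^2 + 5*x - 49*y^2 + y*(35 - 56*x) - 4
(3) = -b^2 + b*(-2*s - 8) - 12*s - 12
(4) = 8*s^3 - 32*s^2 + 8*s + 48
(5) = 6*t^3 + t^2*(26*z + 8) + t*(-222*z^2 + 200*z - 34) + 270*z^3 - 384*z^2 + 126*z - 12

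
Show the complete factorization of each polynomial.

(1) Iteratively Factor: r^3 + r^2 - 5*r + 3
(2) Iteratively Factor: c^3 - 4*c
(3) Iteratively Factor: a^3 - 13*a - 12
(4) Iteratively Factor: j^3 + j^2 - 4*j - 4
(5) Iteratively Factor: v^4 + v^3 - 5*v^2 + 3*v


(1) = (r - 1)*(r^2 + 2*r - 3) = (r - 1)*(r + 3)*(r - 1)
(2) = (c + 2)*(c^2 - 2*c) = (c - 2)*(c + 2)*(c)
(3) = (a - 4)*(a^2 + 4*a + 3) = (a - 4)*(a + 1)*(a + 3)
(4) = (j + 1)*(j^2 - 4) = (j + 1)*(j + 2)*(j - 2)
(5) = (v)*(v^3 + v^2 - 5*v + 3) = v*(v - 1)*(v^2 + 2*v - 3) = v*(v - 1)*(v + 3)*(v - 1)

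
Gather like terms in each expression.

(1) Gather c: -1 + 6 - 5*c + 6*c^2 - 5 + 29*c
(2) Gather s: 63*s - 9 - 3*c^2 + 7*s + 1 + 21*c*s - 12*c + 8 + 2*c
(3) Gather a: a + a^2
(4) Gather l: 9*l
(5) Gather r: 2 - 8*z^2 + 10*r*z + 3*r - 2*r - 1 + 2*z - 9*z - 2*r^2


(1) = 6*c^2 + 24*c
(2) = -3*c^2 - 10*c + s*(21*c + 70)
(3) = a^2 + a
(4) = 9*l
(5) = -2*r^2 + r*(10*z + 1) - 8*z^2 - 7*z + 1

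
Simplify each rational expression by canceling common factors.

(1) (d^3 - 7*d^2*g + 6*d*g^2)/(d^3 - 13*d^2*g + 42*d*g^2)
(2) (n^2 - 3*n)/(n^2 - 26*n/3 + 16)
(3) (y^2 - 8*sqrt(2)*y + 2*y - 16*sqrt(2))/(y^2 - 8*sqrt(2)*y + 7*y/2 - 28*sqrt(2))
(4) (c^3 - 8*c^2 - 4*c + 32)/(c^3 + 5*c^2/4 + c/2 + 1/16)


(1) = (d - g)/(d - 7*g)
(2) = (3*n^2 - 9*n)/(3*n^2 - 26*n + 48)
(3) = (2*y + 4)/(2*y + 7)
(4) = (16*c^3 - 128*c^2 - 64*c + 512)/(16*c^3 + 20*c^2 + 8*c + 1)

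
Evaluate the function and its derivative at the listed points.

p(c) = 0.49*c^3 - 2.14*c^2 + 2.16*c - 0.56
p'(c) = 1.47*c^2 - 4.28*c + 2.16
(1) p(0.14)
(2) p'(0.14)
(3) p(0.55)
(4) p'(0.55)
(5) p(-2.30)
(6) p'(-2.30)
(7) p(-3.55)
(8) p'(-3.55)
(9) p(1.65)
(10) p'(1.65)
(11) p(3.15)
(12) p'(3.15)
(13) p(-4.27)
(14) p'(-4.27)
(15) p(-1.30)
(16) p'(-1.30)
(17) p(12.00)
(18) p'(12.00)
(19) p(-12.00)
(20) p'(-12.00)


(1) = -0.30
(2) = 1.59
(3) = 0.06
(4) = 0.25
(5) = -22.81
(6) = 19.78
(7) = -57.12
(8) = 35.88
(9) = -0.62
(10) = -0.90
(11) = 0.33
(12) = 3.26
(13) = -86.95
(14) = 47.24
(15) = -8.06
(16) = 10.21
(17) = 563.92
(18) = 162.48
(19) = -1181.36
(20) = 265.20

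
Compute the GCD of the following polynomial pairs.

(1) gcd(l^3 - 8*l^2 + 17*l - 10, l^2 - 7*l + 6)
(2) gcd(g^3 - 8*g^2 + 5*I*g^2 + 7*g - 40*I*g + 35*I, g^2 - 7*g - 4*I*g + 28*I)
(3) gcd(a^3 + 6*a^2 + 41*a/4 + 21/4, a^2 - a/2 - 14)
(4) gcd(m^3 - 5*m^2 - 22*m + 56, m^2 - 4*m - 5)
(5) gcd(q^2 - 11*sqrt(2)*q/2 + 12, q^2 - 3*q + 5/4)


(1) = gcd((l - 5)*(l - 2)*(l - 1), (l - 6)*(l - 1)) = l - 1
(2) = g - 7
(3) = a + 7/2
(4) = 1
(5) = 1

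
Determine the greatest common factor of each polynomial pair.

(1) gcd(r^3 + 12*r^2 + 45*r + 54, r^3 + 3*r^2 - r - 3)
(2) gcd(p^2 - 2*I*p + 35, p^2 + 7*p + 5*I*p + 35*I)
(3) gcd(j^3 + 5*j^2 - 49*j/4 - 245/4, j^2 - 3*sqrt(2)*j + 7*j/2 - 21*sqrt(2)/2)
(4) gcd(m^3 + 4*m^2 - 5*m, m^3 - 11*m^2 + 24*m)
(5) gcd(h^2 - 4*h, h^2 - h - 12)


(1) = r + 3
(2) = gcd((p - 7*I)*(p + 5*I), (p + 7)*(p + 5*I)) = p + 5*I
(3) = j + 7/2
(4) = gcd(m*(m - 1)*(m + 5), m*(m - 8)*(m - 3)) = m
(5) = h - 4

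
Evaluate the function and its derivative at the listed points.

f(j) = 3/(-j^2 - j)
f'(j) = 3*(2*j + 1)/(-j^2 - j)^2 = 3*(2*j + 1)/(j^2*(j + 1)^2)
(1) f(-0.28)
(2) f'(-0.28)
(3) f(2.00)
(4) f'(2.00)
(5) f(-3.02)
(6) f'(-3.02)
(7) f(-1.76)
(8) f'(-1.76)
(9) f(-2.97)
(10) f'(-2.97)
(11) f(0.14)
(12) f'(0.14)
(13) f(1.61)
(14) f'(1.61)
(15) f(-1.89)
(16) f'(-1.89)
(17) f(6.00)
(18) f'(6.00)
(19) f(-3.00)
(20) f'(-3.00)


(1) = 14.88
(2) = 32.48
(3) = -0.50
(4) = 0.42
(5) = -0.49
(6) = -0.41
(7) = -2.24
(8) = -4.23
(9) = -0.51
(10) = -0.43
(11) = -18.80
(12) = 150.75
(13) = -0.71
(14) = 0.72
(15) = -1.78
(16) = -2.95
(17) = -0.07
(18) = 0.02
(19) = -0.50
(20) = -0.42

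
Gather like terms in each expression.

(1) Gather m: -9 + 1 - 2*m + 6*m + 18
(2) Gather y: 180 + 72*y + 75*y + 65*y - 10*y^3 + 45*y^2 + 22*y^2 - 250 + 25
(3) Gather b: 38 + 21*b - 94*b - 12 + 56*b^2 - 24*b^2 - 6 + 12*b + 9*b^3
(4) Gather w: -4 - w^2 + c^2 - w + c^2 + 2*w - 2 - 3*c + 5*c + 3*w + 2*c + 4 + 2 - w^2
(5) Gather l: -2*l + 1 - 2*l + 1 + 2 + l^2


(1) = 4*m + 10
(2) = -10*y^3 + 67*y^2 + 212*y - 45
(3) = 9*b^3 + 32*b^2 - 61*b + 20
(4) = 2*c^2 + 4*c - 2*w^2 + 4*w
(5) = l^2 - 4*l + 4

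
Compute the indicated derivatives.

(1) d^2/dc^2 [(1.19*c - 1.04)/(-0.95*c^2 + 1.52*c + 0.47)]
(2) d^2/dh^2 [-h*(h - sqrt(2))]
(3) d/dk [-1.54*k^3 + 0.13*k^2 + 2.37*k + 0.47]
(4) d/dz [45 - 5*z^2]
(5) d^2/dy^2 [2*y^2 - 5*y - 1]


(1) = ((1.19*c - 1.04)*(1.9*c - 1.52)*(3.8*c - 3.04) + (6.783*c - 5.5936)*(-0.95*c^2 + 1.52*c + 0.47))/(-0.95*c^2 + 1.52*c + 0.47)^3
(2) = -2
(3) = -4.62*k^2 + 0.26*k + 2.37
(4) = -10*z
(5) = 4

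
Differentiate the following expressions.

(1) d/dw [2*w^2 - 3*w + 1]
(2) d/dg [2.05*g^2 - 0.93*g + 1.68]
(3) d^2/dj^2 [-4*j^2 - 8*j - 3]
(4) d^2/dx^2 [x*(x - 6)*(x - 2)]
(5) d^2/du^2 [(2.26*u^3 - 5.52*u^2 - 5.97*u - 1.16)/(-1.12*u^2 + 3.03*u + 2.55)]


(1) = 4*w - 3
(2) = 4.1*g - 0.93
(3) = -8
(4) = 6*x - 16
(5) = (-1.963908*u^3 - 1.449996*u^2 - 9.491436*u + 7.458798)/(1.404928*u^6 - 11.402496*u^5 + 21.251664*u^4 + 24.103953*u^3 - 48.385485*u^2 - 59.107725*u - 16.581375)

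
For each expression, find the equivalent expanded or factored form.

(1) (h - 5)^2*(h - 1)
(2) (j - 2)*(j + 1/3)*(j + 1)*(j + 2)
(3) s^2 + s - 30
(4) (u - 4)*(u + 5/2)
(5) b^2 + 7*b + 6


(1) = h^3 - 11*h^2 + 35*h - 25
(2) = j^4 + 4*j^3/3 - 11*j^2/3 - 16*j/3 - 4/3
(3) = (s - 5)*(s + 6)
(4) = u^2 - 3*u/2 - 10
(5) = (b + 1)*(b + 6)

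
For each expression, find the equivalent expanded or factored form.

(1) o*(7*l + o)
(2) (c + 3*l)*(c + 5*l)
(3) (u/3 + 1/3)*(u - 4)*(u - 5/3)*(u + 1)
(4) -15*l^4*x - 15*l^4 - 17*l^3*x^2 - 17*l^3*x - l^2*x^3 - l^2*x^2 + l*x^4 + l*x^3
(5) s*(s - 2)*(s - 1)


(1) = 7*l*o + o^2
(2) = c^2 + 8*c*l + 15*l^2
(3) = u^4/3 - 11*u^3/9 - 11*u^2/9 + 23*u/9 + 20/9
(4) = (-5*l + x)*(l + x)*(3*l + x)*(l*x + l)
(5) = s^3 - 3*s^2 + 2*s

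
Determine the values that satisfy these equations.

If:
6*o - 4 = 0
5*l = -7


Then:
l = -7/5
o = 2/3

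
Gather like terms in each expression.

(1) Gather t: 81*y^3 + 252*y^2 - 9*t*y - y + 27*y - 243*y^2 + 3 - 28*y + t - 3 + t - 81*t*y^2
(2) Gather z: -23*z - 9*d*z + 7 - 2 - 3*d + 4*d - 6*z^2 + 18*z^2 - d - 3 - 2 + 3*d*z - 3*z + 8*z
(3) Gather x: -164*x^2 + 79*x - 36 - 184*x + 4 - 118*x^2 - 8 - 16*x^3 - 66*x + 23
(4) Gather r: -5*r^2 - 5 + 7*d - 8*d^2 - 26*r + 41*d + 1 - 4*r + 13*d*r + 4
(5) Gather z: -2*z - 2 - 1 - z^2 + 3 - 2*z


(1) = t*(-81*y^2 - 9*y + 2) + 81*y^3 + 9*y^2 - 2*y
(2) = 12*z^2 + z*(-6*d - 18)
(3) = -16*x^3 - 282*x^2 - 171*x - 17
(4) = -8*d^2 + 48*d - 5*r^2 + r*(13*d - 30)
(5) = -z^2 - 4*z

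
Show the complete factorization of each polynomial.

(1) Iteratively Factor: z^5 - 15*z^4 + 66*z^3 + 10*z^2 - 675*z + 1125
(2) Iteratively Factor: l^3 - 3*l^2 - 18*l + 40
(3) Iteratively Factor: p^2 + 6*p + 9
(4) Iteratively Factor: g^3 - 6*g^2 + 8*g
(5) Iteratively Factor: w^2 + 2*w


(1) = (z - 5)*(z^4 - 10*z^3 + 16*z^2 + 90*z - 225) = (z - 5)*(z - 3)*(z^3 - 7*z^2 - 5*z + 75) = (z - 5)*(z - 3)*(z + 3)*(z^2 - 10*z + 25) = (z - 5)^2*(z - 3)*(z + 3)*(z - 5)
(2) = (l - 5)*(l^2 + 2*l - 8) = (l - 5)*(l - 2)*(l + 4)
(3) = (p + 3)*(p + 3)
(4) = (g - 4)*(g^2 - 2*g) = (g - 4)*(g - 2)*(g)
(5) = (w)*(w + 2)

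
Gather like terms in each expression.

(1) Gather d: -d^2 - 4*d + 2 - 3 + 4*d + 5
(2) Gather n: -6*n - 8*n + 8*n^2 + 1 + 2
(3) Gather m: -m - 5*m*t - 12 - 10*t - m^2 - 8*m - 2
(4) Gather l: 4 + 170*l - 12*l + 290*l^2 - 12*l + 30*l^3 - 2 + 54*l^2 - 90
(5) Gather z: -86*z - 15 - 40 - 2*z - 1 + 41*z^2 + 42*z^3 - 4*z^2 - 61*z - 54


(1) = 4 - d^2
(2) = 8*n^2 - 14*n + 3
(3) = -m^2 + m*(-5*t - 9) - 10*t - 14
(4) = 30*l^3 + 344*l^2 + 146*l - 88
(5) = 42*z^3 + 37*z^2 - 149*z - 110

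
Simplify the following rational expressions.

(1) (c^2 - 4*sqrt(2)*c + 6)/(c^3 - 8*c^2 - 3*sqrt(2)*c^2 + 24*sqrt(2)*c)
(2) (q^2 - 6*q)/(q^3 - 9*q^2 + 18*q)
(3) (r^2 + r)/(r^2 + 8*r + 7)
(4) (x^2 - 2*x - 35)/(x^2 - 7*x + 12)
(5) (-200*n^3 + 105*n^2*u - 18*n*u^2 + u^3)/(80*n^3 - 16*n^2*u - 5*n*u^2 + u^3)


(1) = (c - sqrt(2))/(c^2 - 8*c)
(2) = 1/(q - 3)
(3) = r/(r + 7)
(4) = (x^2 - 2*x - 35)/(x^2 - 7*x + 12)
(5) = (40*n^2 - 13*n*u + u^2)/(-16*n^2 + u^2)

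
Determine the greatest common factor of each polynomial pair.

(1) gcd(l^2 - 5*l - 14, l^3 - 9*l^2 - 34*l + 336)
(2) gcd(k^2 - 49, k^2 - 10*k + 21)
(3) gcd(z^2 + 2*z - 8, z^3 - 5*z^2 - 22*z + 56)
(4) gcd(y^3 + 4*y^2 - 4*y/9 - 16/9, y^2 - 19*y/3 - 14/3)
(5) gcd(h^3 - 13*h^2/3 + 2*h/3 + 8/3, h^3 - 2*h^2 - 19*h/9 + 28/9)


(1) = gcd((l - 7)*(l + 2), (l - 8)*(l - 7)*(l + 6)) = l - 7
(2) = gcd((k - 7)*(k + 7), (k - 7)*(k - 3)) = k - 7
(3) = gcd((z - 2)*(z + 4), (z - 7)*(z - 2)*(z + 4)) = z^2 + 2*z - 8
(4) = gcd((y - 2/3)*(y + 2/3)*(y + 4), (y - 7)*(y + 2/3)) = y + 2/3
(5) = h - 1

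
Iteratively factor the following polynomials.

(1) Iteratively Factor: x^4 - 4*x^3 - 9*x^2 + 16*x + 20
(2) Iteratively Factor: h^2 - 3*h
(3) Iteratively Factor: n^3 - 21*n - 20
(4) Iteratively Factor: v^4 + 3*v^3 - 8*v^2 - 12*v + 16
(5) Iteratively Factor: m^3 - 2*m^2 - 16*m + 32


(1) = (x + 2)*(x^3 - 6*x^2 + 3*x + 10) = (x - 2)*(x + 2)*(x^2 - 4*x - 5) = (x - 5)*(x - 2)*(x + 2)*(x + 1)
(2) = (h - 3)*(h)
(3) = (n - 5)*(n^2 + 5*n + 4) = (n - 5)*(n + 4)*(n + 1)
(4) = (v + 4)*(v^3 - v^2 - 4*v + 4) = (v + 2)*(v + 4)*(v^2 - 3*v + 2) = (v - 1)*(v + 2)*(v + 4)*(v - 2)
(5) = (m - 2)*(m^2 - 16) = (m - 4)*(m - 2)*(m + 4)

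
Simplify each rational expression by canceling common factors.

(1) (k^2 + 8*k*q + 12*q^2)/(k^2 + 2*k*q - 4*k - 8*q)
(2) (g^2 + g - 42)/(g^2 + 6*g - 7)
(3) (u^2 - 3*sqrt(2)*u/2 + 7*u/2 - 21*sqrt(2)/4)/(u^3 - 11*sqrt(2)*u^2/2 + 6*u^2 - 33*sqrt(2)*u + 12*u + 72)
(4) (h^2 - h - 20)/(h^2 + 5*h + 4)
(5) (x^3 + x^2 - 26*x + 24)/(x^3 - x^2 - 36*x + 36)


(1) = (k + 6*q)/(k - 4)
(2) = (g - 6)/(g - 1)
(3) = (8*u + 28)/(8*u^2 + u*(48 - 32*sqrt(2)) - 192*sqrt(2))
(4) = (h - 5)/(h + 1)
(5) = (x - 4)/(x - 6)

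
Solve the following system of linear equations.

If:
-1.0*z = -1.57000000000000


Then:
z = 1.57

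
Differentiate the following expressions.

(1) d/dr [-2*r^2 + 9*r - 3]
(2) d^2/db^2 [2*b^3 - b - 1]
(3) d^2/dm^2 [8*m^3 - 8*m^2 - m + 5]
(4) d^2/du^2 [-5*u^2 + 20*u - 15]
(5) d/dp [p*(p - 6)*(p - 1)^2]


(1) = 9 - 4*r
(2) = 12*b
(3) = 48*m - 16
(4) = -10
(5) = 4*p^3 - 24*p^2 + 26*p - 6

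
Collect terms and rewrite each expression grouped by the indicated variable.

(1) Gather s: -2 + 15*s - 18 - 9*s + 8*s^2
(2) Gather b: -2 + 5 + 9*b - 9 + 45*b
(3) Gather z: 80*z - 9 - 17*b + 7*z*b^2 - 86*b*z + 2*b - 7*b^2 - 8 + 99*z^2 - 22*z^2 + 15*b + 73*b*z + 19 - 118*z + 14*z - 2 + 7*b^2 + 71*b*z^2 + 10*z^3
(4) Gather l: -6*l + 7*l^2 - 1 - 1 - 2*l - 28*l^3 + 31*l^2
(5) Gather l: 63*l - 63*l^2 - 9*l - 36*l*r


(1) = 8*s^2 + 6*s - 20
(2) = 54*b - 6
(3) = 10*z^3 + z^2*(71*b + 77) + z*(7*b^2 - 13*b - 24)
(4) = -28*l^3 + 38*l^2 - 8*l - 2
(5) = -63*l^2 + l*(54 - 36*r)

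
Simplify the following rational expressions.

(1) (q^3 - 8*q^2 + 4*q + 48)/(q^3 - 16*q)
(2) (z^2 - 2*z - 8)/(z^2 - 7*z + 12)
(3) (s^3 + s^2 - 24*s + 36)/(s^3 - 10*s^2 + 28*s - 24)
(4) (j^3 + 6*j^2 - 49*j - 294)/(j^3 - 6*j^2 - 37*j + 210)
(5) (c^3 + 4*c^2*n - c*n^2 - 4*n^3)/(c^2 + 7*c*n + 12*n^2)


(1) = (q^2 - 4*q - 12)/(q^2 + 4*q)
(2) = (z + 2)/(z - 3)
(3) = (s^2 + 3*s - 18)/(s^2 - 8*s + 12)
(4) = (j + 7)/(j - 5)
(5) = (c^2 - n^2)/(c + 3*n)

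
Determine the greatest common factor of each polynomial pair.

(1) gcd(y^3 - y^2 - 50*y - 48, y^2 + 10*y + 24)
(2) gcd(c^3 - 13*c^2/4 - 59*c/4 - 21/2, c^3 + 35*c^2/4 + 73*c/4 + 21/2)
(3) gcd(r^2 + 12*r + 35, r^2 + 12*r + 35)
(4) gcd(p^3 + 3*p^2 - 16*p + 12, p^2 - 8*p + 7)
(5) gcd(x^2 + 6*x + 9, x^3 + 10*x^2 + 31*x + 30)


(1) = y + 6
(2) = c^2 + 11*c/4 + 7/4
(3) = gcd((r + 5)*(r + 7), (r + 5)*(r + 7)) = r^2 + 12*r + 35
(4) = gcd((p - 2)*(p - 1)*(p + 6), (p - 7)*(p - 1)) = p - 1
(5) = x + 3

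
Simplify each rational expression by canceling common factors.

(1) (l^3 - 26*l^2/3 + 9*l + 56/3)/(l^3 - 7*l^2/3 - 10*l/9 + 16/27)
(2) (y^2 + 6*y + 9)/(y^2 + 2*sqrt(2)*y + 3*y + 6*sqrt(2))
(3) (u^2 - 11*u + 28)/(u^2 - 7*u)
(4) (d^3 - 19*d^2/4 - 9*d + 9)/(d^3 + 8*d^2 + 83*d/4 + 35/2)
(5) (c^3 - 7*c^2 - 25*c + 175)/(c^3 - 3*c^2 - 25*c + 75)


(1) = (9*l^2 - 54*l - 63)/(9*l^2 + 3*l - 2)
(2) = (y + 3)/(y + 2*sqrt(2))
(3) = (u - 4)/u
(4) = (4*d^2 - 27*d + 18)/(4*d^2 + 24*d + 35)
(5) = (c - 7)/(c - 3)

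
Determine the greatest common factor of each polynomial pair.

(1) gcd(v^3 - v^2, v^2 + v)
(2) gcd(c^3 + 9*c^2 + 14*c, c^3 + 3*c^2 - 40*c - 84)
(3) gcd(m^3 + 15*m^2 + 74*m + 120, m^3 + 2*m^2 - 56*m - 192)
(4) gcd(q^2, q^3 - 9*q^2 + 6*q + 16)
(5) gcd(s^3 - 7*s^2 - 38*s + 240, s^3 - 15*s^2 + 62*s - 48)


(1) = gcd(v^2*(v - 1), v*(v + 1)) = v
(2) = gcd(c*(c + 2)*(c + 7), (c - 6)*(c + 2)*(c + 7)) = c^2 + 9*c + 14
(3) = gcd((m + 4)*(m + 5)*(m + 6), (m - 8)*(m + 4)*(m + 6)) = m^2 + 10*m + 24
(4) = gcd(q^2, (q - 8)*(q - 2)*(q + 1)) = 1
(5) = s - 8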